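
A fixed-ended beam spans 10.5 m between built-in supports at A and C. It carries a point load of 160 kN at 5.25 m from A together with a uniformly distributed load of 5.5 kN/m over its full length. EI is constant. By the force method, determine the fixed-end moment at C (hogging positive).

Release both end moments; the primary structure is a simply-supported span AC with redundants M_A and M_C.
Simple-span end rotations at A and C under the given loads:
  at A: point load 160 at a = 5.25: Pab(L + b)/(6LEI) = 1102/EI
  at C: point load 160 at a = 5.25: Pab(L + a)/(6LEI) = 1102/EI
  at A: UDL 5.5: wL³/(24EI) = 265.3/EI
  at C: UDL 5.5: wL³/(24EI) = 265.3/EI
  θ_A0 = 1368/EI,  θ_C0 = 1368/EI
Flexibility coefficients: a unit moment at one end gives L/(3EI) there and L/(6EI) at the far end, so f₁₁ = f₂₂ = 3.5/EI and f₁₂ = f₂₁ = 1.75/EI.
Compatibility — zero rotation at each built-in end:
  3.5 M_A + 1.75 M_C = 1368
  1.75 M_A + 3.5 M_C = 1368
Solving the pair gives M_A = 260.5 kN·m and M_C = 260.5 kN·m (hogging).

M_C = 260.5 kN·m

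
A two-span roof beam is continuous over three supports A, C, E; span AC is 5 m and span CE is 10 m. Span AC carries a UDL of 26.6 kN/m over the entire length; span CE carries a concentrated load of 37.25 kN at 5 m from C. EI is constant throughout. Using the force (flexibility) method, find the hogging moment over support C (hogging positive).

M_C = 74.27 kN·m

Take M_C as the redundant. Released structure: two simple spans AC and CE with a hinge at C.
Discontinuity in slope at C on the released structure — sum the simple-span end rotations:
  span AC: UDL 26.6: wL³/(24EI) = 138.5/EI
  span CE: point load 37.25 at a = 5: Pab(L + b)/(6LEI) = 232.8/EI
  relative rotation θ_0 = (138.5 + 232.8)/EI = 371.4/EI
A unit hogging moment at C produces rotation L₁/(3EI) + L₂/(3EI) = 5/EI.
Slope continuity at C: θ_0 = M_C·5/EI, so M_C = 371.4/5 = 74.27 kN·m (hogging).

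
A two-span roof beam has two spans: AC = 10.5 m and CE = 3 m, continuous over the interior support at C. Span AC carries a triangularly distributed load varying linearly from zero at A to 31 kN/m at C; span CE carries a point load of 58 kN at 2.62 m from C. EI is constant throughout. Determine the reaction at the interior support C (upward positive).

R_C = 192.8 kN

Insert a hinge at C; M_C is the redundant, and each span becomes simply supported.
End slopes at the hinge C, treating each span as simply supported:
  span AC: triangular load, peak 31: w₀L³/(45EI) = 797.5/EI
  span CE: point load 58 at a = 2.62: Pab(L + b)/(6LEI) = 10.84/EI
  relative rotation θ_0 = (797.5 + 10.84)/EI = 808.3/EI
A unit hogging moment at C produces rotation L₁/(3EI) + L₂/(3EI) = 4.5/EI.
Compatibility: M_C·(L₁+L₂)/(3EI) = θ_0, giving M_C = 179.6 kN·m (hogging).
Span AC, ΣM about A with M_C applied at C: R_C^{AC}·10.5 = 1139 + 179.6, so R_C^{AC} = 125.6 kN and R_A = 162.8 − 125.6 = 37.14 kN.
Span CE, ΣM about E: R_C^{CE}·3 = 22.04 + 179.6, so R_C^{CE} = 67.22 kN and R_E = 58 − 67.22 = -9.222 kN.
R_C = 125.6 + 67.22 = 192.8 kN.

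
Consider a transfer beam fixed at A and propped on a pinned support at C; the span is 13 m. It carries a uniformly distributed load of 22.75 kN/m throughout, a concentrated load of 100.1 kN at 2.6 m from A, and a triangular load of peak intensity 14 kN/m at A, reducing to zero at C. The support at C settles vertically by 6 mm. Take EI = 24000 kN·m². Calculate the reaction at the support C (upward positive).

Remove the prop at C; the released (primary) structure is a cantilever built in at A.
Free-end deflection of the primary structure under the applied loading (downward +):
  UDL 22.75: wL⁴/(8EI) = 81220/EI
  point load 100.1 at a = 2.6: Pa²(3L − a)/(6EI) = 4105/EI
  triangular load, peak 14 at the fixed end: w₀L⁴/(30EI) = 13328/EI
  δ_0 = 98654/EI
Tip deflection under a unit load at C: L³/(3EI) = 732.3/EI.
With EI = 24000 kN·m²: δ_0 = 4.1106 m and δ_{CC} = 0.030514 m/kN.
Compatibility — the beam at C must follow the support down by 0.006 m: δ_0 − R_C·δ_{CC} = 0.006, so R_C = (4.1106 − 0.006)/0.030514 = 134.5 kN.

R_C = 134.5 kN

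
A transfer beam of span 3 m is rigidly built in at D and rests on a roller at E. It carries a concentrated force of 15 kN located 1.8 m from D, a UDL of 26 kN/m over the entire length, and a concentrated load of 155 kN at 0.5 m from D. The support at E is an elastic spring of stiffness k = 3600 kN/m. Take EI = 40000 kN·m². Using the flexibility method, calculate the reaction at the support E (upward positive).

Release the roller at E. Primary structure: cantilever fixed at D.
Downward deflection at the released point E due to the loads:
  point load 15 at a = 1.8: Pa²(3L − a)/(6EI) = 58.32/EI
  UDL 26: wL⁴/(8EI) = 263.2/EI
  point load 155 at a = 0.5: Pa²(3L − a)/(6EI) = 54.9/EI
  δ_0 = 376.5/EI
Flexibility coefficient — unit upward force at E: δ_{EE} = L³/(3EI) = 9/EI.
With EI = 40000 kN·m²: δ_0 = 0.009412 m and δ_{EE} = 0.000225 m/kN.
Compatibility — the spring shortens by R_E/k under the reaction it provides: δ_0 − R_E·δ_{EE} = R_E/k. With 1/k = 0.000278 m/kN, R_E = δ_0 / (δ_{EE} + 1/k) = 0.009412 / (0.000225 + 0.000278) = 18.72 kN.

R_E = 18.72 kN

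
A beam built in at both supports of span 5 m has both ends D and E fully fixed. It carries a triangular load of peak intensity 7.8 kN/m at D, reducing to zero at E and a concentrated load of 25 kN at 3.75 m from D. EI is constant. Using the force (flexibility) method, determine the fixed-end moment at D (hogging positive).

Take the two fixed-end moments M_D, M_E as redundants; the released structure is the simple span DE.
Simple-span end rotations at D and E under the given loads:
  at D: triangular load, peak 7.8: w₀L³/(45EI) = 21.67/EI
  at E: triangular load, peak 7.8: 7w₀L³/(360EI) = 18.96/EI
  at D: point load 25 at a = 3.75: Pab(L + b)/(6LEI) = 24.41/EI
  at E: point load 25 at a = 3.75: Pab(L + a)/(6LEI) = 34.18/EI
  θ_D0 = 46.08/EI,  θ_E0 = 53.14/EI
Flexibility coefficients: a unit moment at one end gives L/(3EI) there and L/(6EI) at the far end, so f₁₁ = f₂₂ = 1.667/EI and f₁₂ = f₂₁ = 0.8333/EI.
Compatibility — zero rotation at each built-in end:
  1.667 M_D + 0.8333 M_E = 46.08
  0.8333 M_D + 1.667 M_E = 53.14
Solving the pair gives M_D = 15.61 kN·m and M_E = 24.08 kN·m (hogging).

M_D = 15.61 kN·m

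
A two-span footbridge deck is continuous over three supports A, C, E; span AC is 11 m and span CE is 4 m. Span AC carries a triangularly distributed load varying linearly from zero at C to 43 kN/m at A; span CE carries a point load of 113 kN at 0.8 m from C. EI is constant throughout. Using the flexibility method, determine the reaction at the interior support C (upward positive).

Release continuity at C by inserting a hinge; the redundant is the internal moment M_C. The primary structure is two simply-supported spans AC and CE.
End slopes at the hinge C, treating each span as simply supported:
  span AC: triangular load, peak 43: 7w₀L³/(360EI) = 1113/EI
  span CE: point load 113 at a = 0.8: Pab(L + b)/(6LEI) = 86.78/EI
  relative rotation θ_0 = (1113 + 86.78)/EI = 1200/EI
A unit hogging moment at C produces rotation L₁/(3EI) + L₂/(3EI) = 5/EI.
Slope continuity at C: θ_0 = M_C·5/EI, so M_C = 1200/5 = 239.9 kN·m (hogging).
Span AC, ΣM about A with M_C applied at C: R_C^{AC}·11 = 867.2 + 239.9, so R_C^{AC} = 100.6 kN and R_A = 236.5 − 100.6 = 135.9 kN.
Span CE, ΣM about E: R_C^{CE}·4 = 361.6 + 239.9, so R_C^{CE} = 150.4 kN and R_E = 113 − 150.4 = -37.38 kN.
R_C = 100.6 + 150.4 = 251 kN.

R_C = 251 kN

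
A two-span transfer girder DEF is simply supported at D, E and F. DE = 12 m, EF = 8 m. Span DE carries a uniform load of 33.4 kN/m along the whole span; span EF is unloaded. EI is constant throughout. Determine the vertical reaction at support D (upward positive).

R_D = 170.3 kN

Release continuity at E by inserting a hinge; the redundant is the internal moment M_E. The primary structure is two simply-supported spans DE and EF.
Rotations at E on the released spans (each span's end-slope, ×1/EI):
  span DE: UDL 33.4: wL³/(24EI) = 2405/EI
  relative rotation θ_0 = (2405 + 0)/EI = 2405/EI
A unit hogging moment at E produces rotation L₁/(3EI) + L₂/(3EI) = 6.667/EI.
Compatibility: M_E·(L₁+L₂)/(3EI) = θ_0, giving M_E = 360.7 kN·m (hogging).
Span DE, ΣM about D with M_E applied at E: R_E^{DE}·12 = 2405 + 360.7, so R_E^{DE} = 230.5 kN and R_D = 400.8 − 230.5 = 170.3 kN.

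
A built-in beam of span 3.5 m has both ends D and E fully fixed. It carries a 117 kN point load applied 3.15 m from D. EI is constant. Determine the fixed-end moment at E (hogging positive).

M_E = 33.17 kN·m

Release both end moments; the primary structure is a simply-supported span DE with redundants M_D and M_E.
On the primary (simply-supported) span, the end slopes from the loading are:
  at D: point load 117 at a = 3.15: Pab(L + b)/(6LEI) = 23.65/EI
  at E: point load 117 at a = 3.15: Pab(L + a)/(6LEI) = 40.85/EI
  θ_D0 = 23.65/EI,  θ_E0 = 40.85/EI
Flexibility coefficients: a unit moment at one end gives L/(3EI) there and L/(6EI) at the far end, so f₁₁ = f₂₂ = 1.167/EI and f₁₂ = f₂₁ = 0.5833/EI.
Compatibility — zero rotation at each built-in end:
  1.167 M_D + 0.5833 M_E = 23.65
  0.5833 M_D + 1.167 M_E = 40.85
Solving the pair gives M_D = 3.686 kN·m and M_E = 33.17 kN·m (hogging).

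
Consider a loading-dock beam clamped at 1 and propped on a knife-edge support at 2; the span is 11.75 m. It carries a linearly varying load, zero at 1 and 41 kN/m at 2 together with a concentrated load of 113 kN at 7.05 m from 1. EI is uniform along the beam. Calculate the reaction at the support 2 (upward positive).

Remove the prop at 2; the released (primary) structure is a cantilever built in at 1.
Downward deflection at the released point 2 due to the loads:
  triangular load, peak 41 at the free end: 11w₀L⁴/(120EI) = 71639/EI
  point load 113 at a = 7.05: Pa²(3L − a)/(6EI) = 26397/EI
  δ_0 = 98036/EI
Tip deflection under a unit load at 2: L³/(3EI) = 540.7/EI.
Compatibility at 2: δ_0 − R_2·δ_{22} = 0, so R_2 = 98036/540.7 = 181.3 kN.

R_2 = 181.3 kN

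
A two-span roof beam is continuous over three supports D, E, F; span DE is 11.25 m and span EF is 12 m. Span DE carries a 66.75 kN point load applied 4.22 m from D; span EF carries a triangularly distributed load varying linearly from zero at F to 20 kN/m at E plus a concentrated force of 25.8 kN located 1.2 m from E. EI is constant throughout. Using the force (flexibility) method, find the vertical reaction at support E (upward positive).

Insert a hinge at E; M_E is the redundant, and each span becomes simply supported.
Discontinuity in slope at E on the released structure — sum the simple-span end rotations:
  span DE: point load 66.75 at a = 4.22: Pab(L + a)/(6LEI) = 453.8/EI
  span EF: triangular load, peak 20: w₀L³/(45EI) = 768/EI
  span EF: point load 25.8 at a = 1.2: Pab(L + b)/(6LEI) = 105.9/EI
  relative rotation θ_0 = (453.8 + 873.9)/EI = 1328/EI
A unit hogging moment at E produces rotation L₁/(3EI) + L₂/(3EI) = 7.75/EI.
Slope continuity at E: θ_0 = M_E·7.75/EI, so M_E = 1328/7.75 = 171.3 kN·m (hogging).
Span DE, ΣM about D with M_E applied at E: R_E^{DE}·11.25 = 281.7 + 171.3, so R_E^{DE} = 40.27 kN and R_D = 66.75 − 40.27 = 26.48 kN.
Span EF, ΣM about F: R_E^{EF}·12 = 1239 + 171.3, so R_E^{EF} = 117.5 kN and R_F = 145.8 − 117.5 = 28.3 kN.
R_E = 40.27 + 117.5 = 157.8 kN.

R_E = 157.8 kN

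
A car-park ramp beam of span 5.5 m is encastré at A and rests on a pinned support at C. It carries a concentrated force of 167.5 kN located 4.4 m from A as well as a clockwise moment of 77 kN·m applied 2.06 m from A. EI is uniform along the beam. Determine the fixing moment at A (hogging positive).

Take the reaction at C as the redundant and release it; the primary structure is a cantilever fixed at A.
Primary-structure tip deflection at C by superposition:
  point load 167.5 at a = 4.4: Pa²(3L − a)/(6EI) = 6540/EI
  clockwise couple 77 at a = 2.06: M₀a(2L − a)/(2EI) = 709/EI
  δ_0 = 7249/EI
Tip deflection under a unit load at C: L³/(3EI) = 55.46/EI.
The prop prevents deflection at C: R_C = δ_0/δ_{CC} = 7249/55.46 = 130.7 kN.
Moment equilibrium about A: M_A = Σ(load moments about A) − R_C·L = 814 − 130.7×5.5 = 95.12 kN·m.

M_A = 95.12 kN·m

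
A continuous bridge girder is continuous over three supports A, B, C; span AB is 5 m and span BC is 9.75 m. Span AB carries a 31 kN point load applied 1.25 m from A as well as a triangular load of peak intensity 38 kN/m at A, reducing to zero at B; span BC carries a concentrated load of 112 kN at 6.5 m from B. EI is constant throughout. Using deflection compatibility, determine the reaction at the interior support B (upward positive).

R_B = 116.7 kN

Insert a hinge at B; M_B is the redundant, and each span becomes simply supported.
End slopes at the hinge B, treating each span as simply supported:
  span AB: point load 31 at a = 1.25: Pab(L + a)/(6LEI) = 30.27/EI
  span AB: triangular load, peak 38: 7w₀L³/(360EI) = 92.36/EI
  span BC: point load 112 at a = 6.5: Pab(L + b)/(6LEI) = 525.8/EI
  relative rotation θ_0 = (122.6 + 525.8)/EI = 648.4/EI
A unit hogging moment at B produces rotation L₁/(3EI) + L₂/(3EI) = 4.917/EI.
Compatibility: M_B·(L₁+L₂)/(3EI) = θ_0, giving M_B = 131.9 kN·m (hogging).
Span AB, ΣM about A with M_B applied at B: R_B^{AB}·5 = 197.1 + 131.9, so R_B^{AB} = 65.79 kN and R_A = 126 − 65.79 = 60.21 kN.
Span BC, ΣM about C: R_B^{BC}·9.75 = 364 + 131.9, so R_B^{BC} = 50.86 kN and R_C = 112 − 50.86 = 61.14 kN.
R_B = 65.79 + 50.86 = 116.7 kN.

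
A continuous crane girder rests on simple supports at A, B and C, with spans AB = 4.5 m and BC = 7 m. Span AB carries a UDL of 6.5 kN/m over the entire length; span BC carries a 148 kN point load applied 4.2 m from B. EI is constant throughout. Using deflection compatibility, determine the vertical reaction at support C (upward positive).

Release continuity at B by inserting a hinge; the redundant is the internal moment M_B. The primary structure is two simply-supported spans AB and BC.
Discontinuity in slope at B on the released structure — sum the simple-span end rotations:
  span AB: UDL 6.5: wL³/(24EI) = 24.68/EI
  span BC: point load 148 at a = 4.2: Pab(L + b)/(6LEI) = 406.1/EI
  relative rotation θ_0 = (24.68 + 406.1)/EI = 430.8/EI
A unit hogging moment at B produces rotation L₁/(3EI) + L₂/(3EI) = 3.833/EI.
Slope continuity at B: θ_0 = M_B·3.833/EI, so M_B = 430.8/3.833 = 112.4 kN·m (hogging).
Span BC, ΣM about C: R_B^{BC}·7 = 414.4 + 112.4, so R_B^{BC} = 75.25 kN and R_C = 148 − 75.25 = 72.75 kN.

R_C = 72.75 kN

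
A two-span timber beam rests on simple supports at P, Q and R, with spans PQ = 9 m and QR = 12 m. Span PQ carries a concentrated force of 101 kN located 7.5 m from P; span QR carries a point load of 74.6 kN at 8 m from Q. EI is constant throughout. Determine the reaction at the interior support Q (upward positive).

R_Q = 133.4 kN

Insert a hinge at Q; M_Q is the redundant, and each span becomes simply supported.
End slopes at the hinge Q, treating each span as simply supported:
  span PQ: point load 101 at a = 7.5: Pab(L + a)/(6LEI) = 347.2/EI
  span QR: point load 74.6 at a = 8: Pab(L + b)/(6LEI) = 530.5/EI
  relative rotation θ_0 = (347.2 + 530.5)/EI = 877.7/EI
A unit hogging moment at Q produces rotation L₁/(3EI) + L₂/(3EI) = 7/EI.
Slope continuity at Q: θ_0 = M_Q·7/EI, so M_Q = 877.7/7 = 125.4 kN·m (hogging).
Span PQ, ΣM about P with M_Q applied at Q: R_Q^{PQ}·9 = 757.5 + 125.4, so R_Q^{PQ} = 98.1 kN and R_P = 101 − 98.1 = 2.902 kN.
Span QR, ΣM about R: R_Q^{QR}·12 = 298.4 + 125.4, so R_Q^{QR} = 35.32 kN and R_R = 74.6 − 35.32 = 39.28 kN.
R_Q = 98.1 + 35.32 = 133.4 kN.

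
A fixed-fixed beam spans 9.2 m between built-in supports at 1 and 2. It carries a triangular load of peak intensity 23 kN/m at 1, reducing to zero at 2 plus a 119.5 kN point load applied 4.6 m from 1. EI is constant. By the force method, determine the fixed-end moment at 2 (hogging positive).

M_2 = 202.3 kN·m

Release both end moments; the primary structure is a simply-supported span 12 with redundants M_1 and M_2.
Simple-span end rotations at 1 and 2 under the given loads:
  at 1: triangular load, peak 23: w₀L³/(45EI) = 398/EI
  at 2: triangular load, peak 23: 7w₀L³/(360EI) = 348.2/EI
  at 1: point load 119.5 at a = 4.6: Pab(L + b)/(6LEI) = 632.2/EI
  at 2: point load 119.5 at a = 4.6: Pab(L + a)/(6LEI) = 632.2/EI
  θ_10 = 1030/EI,  θ_20 = 980.4/EI
Flexibility coefficients: a unit moment at one end gives L/(3EI) there and L/(6EI) at the far end, so f₁₁ = f₂₂ = 3.067/EI and f₁₂ = f₂₁ = 1.533/EI.
Compatibility — zero rotation at each built-in end:
  3.067 M_1 + 1.533 M_2 = 1030
  1.533 M_1 + 3.067 M_2 = 980.4
Solving the pair gives M_1 = 234.8 kN·m and M_2 = 202.3 kN·m (hogging).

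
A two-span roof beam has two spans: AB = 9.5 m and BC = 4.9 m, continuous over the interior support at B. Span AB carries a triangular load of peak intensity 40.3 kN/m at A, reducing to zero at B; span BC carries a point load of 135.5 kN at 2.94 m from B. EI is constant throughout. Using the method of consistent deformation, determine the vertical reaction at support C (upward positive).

R_C = 44.99 kN

Release continuity at B by inserting a hinge; the redundant is the internal moment M_B. The primary structure is two simply-supported spans AB and BC.
End slopes at the hinge B, treating each span as simply supported:
  span AB: triangular load, peak 40.3: 7w₀L³/(360EI) = 671.8/EI
  span BC: point load 135.5 at a = 2.94: Pab(L + b)/(6LEI) = 182.2/EI
  relative rotation θ_0 = (671.8 + 182.2)/EI = 854/EI
A unit hogging moment at B produces rotation L₁/(3EI) + L₂/(3EI) = 4.8/EI.
Slope continuity at B: θ_0 = M_B·4.8/EI, so M_B = 854/4.8 = 177.9 kN·m (hogging).
Span BC, ΣM about C: R_B^{BC}·4.9 = 265.6 + 177.9, so R_B^{BC} = 90.51 kN and R_C = 135.5 − 90.51 = 44.99 kN.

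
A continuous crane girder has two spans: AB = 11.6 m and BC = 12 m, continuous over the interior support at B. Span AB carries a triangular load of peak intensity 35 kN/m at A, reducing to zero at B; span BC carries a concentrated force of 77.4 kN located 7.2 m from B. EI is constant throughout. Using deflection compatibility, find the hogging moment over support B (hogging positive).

Insert a hinge at B; M_B is the redundant, and each span becomes simply supported.
Rotations at B on the released spans (each span's end-slope, ×1/EI):
  span AB: triangular load, peak 35: 7w₀L³/(360EI) = 1062/EI
  span BC: point load 77.4 at a = 7.2: Pab(L + b)/(6LEI) = 624.2/EI
  relative rotation θ_0 = (1062 + 624.2)/EI = 1686/EI
A unit hogging moment at B produces rotation L₁/(3EI) + L₂/(3EI) = 7.867/EI.
Compatibility: M_B·(L₁+L₂)/(3EI) = θ_0, giving M_B = 214.4 kN·m (hogging).

M_B = 214.4 kN·m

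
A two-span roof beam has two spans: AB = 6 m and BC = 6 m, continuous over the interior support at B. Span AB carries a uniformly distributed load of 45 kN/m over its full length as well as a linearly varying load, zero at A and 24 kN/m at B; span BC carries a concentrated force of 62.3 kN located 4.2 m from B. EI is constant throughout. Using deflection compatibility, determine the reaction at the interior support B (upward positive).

Insert a hinge at B; M_B is the redundant, and each span becomes simply supported.
End slopes at the hinge B, treating each span as simply supported:
  span AB: UDL 45: wL³/(24EI) = 405/EI
  span AB: triangular load, peak 24: w₀L³/(45EI) = 115.2/EI
  span BC: point load 62.3 at a = 4.2: Pab(L + b)/(6LEI) = 102/EI
  relative rotation θ_0 = (520.2 + 102)/EI = 622.2/EI
A unit hogging moment at B produces rotation L₁/(3EI) + L₂/(3EI) = 4/EI.
Compatibility: M_B·(L₁+L₂)/(3EI) = θ_0, giving M_B = 155.6 kN·m (hogging).
Span AB, ΣM about A with M_B applied at B: R_B^{AB}·6 = 1098 + 155.6, so R_B^{AB} = 208.9 kN and R_A = 342 − 208.9 = 133.1 kN.
Span BC, ΣM about C: R_B^{BC}·6 = 112.1 + 155.6, so R_B^{BC} = 44.62 kN and R_C = 62.3 − 44.62 = 17.68 kN.
R_B = 208.9 + 44.62 = 253.5 kN.

R_B = 253.5 kN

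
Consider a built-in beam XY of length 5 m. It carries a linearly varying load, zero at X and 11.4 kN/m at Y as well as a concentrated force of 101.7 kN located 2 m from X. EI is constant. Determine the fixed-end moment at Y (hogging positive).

Release both end moments; the primary structure is a simply-supported span XY with redundants M_X and M_Y.
End rotations of the released simple span under the applied load (×1/EI):
  at X: triangular load, peak 11.4: 7w₀L³/(360EI) = 27.71/EI
  at Y: triangular load, peak 11.4: w₀L³/(45EI) = 31.67/EI
  at X: point load 101.7 at a = 2: Pab(L + b)/(6LEI) = 162.7/EI
  at Y: point load 101.7 at a = 2: Pab(L + a)/(6LEI) = 142.4/EI
  θ_X0 = 190.4/EI,  θ_Y0 = 174/EI
Flexibility coefficients: a unit moment at one end gives L/(3EI) there and L/(6EI) at the far end, so f₁₁ = f₂₂ = 1.667/EI and f₁₂ = f₂₁ = 0.8333/EI.
Compatibility — zero rotation at each built-in end:
  1.667 M_X + 0.8333 M_Y = 190.4
  0.8333 M_X + 1.667 M_Y = 174
Solving the pair gives M_X = 82.72 kN·m and M_Y = 63.07 kN·m (hogging).

M_Y = 63.07 kN·m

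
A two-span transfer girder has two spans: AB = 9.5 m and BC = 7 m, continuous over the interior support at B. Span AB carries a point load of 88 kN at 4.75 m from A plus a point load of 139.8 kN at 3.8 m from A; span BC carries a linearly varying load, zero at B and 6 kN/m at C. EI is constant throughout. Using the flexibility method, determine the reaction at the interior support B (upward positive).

Insert a hinge at B; M_B is the redundant, and each span becomes simply supported.
Rotations at B on the released spans (each span's end-slope, ×1/EI):
  span AB: point load 88 at a = 4.75: Pab(L + a)/(6LEI) = 496.4/EI
  span AB: point load 139.8 at a = 3.8: Pab(L + a)/(6LEI) = 706.5/EI
  span BC: triangular load, peak 6: 7w₀L³/(360EI) = 40.02/EI
  relative rotation θ_0 = (1203 + 40.02)/EI = 1243/EI
A unit hogging moment at B produces rotation L₁/(3EI) + L₂/(3EI) = 5.5/EI.
Slope continuity at B: θ_0 = M_B·5.5/EI, so M_B = 1243/5.5 = 226 kN·m (hogging).
Span AB, ΣM about A with M_B applied at B: R_B^{AB}·9.5 = 949.2 + 226, so R_B^{AB} = 123.7 kN and R_A = 227.8 − 123.7 = 104.1 kN.
Span BC, ΣM about C: R_B^{BC}·7 = 49 + 226, so R_B^{BC} = 39.28 kN and R_C = 21 − 39.28 = -18.28 kN.
R_B = 123.7 + 39.28 = 163 kN.

R_B = 163 kN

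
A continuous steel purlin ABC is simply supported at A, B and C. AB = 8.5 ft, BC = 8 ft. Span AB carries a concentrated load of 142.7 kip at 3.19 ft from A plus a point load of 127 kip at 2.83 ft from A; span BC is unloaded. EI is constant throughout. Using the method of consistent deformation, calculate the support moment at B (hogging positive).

M_B = 183.1 kip·ft

Release continuity at B by inserting a hinge; the redundant is the internal moment M_B. The primary structure is two simply-supported spans AB and BC.
Rotations at B on the released spans (each span's end-slope, ×1/EI):
  span AB: point load 142.7 at a = 3.19: Pab(L + a)/(6LEI) = 554.1/EI
  span AB: point load 127 at a = 2.83: Pab(L + a)/(6LEI) = 452.7/EI
  relative rotation θ_0 = (1007 + 0)/EI = 1007/EI
A unit hogging moment at B produces rotation L₁/(3EI) + L₂/(3EI) = 5.5/EI.
Slope continuity at B: θ_0 = M_B·5.5/EI, so M_B = 1007/5.5 = 183.1 kip·ft (hogging).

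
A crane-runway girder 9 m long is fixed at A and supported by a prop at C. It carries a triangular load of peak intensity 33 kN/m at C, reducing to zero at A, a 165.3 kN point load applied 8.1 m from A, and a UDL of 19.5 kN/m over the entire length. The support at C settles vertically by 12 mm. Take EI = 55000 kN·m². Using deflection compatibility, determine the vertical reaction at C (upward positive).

R_C = 285.4 kN

Release the roller at C. Primary structure: cantilever fixed at A.
Deflection at C on the released cantilever, summing each load's contribution:
  triangular load, peak 33 at the free end: 11w₀L⁴/(120EI) = 19847/EI
  point load 165.3 at a = 8.1: Pa²(3L − a)/(6EI) = 34163/EI
  UDL 19.5: wL⁴/(8EI) = 15992/EI
  δ_0 = 70002/EI
Flexibility coefficient — unit upward force at C: δ_{CC} = L³/(3EI) = 243/EI.
With EI = 55000 kN·m²: δ_0 = 1.2728 m and δ_{CC} = 0.004418 m/kN.
Compatibility — the beam at C must follow the support down by 0.012 m: δ_0 − R_C·δ_{CC} = 0.012, so R_C = (1.2728 − 0.012)/0.004418 = 285.4 kN.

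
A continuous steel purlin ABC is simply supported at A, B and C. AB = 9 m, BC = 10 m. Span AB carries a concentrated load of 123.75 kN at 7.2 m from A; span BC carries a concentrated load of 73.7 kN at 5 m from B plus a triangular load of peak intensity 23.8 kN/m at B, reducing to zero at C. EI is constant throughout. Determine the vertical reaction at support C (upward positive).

R_C = 53.3 kN

Release continuity at B by inserting a hinge; the redundant is the internal moment M_B. The primary structure is two simply-supported spans AB and BC.
Discontinuity in slope at B on the released structure — sum the simple-span end rotations:
  span AB: point load 123.75 at a = 7.2: Pab(L + a)/(6LEI) = 481.1/EI
  span BC: point load 73.7 at a = 5: Pab(L + b)/(6LEI) = 460.6/EI
  span BC: triangular load, peak 23.8: w₀L³/(45EI) = 528.9/EI
  relative rotation θ_0 = (481.1 + 989.5)/EI = 1471/EI
A unit hogging moment at B produces rotation L₁/(3EI) + L₂/(3EI) = 6.333/EI.
Compatibility: M_B·(L₁+L₂)/(3EI) = θ_0, giving M_B = 232.2 kN·m (hogging).
Span BC, ΣM about C: R_B^{BC}·10 = 1162 + 232.2, so R_B^{BC} = 139.4 kN and R_C = 192.7 − 139.4 = 53.3 kN.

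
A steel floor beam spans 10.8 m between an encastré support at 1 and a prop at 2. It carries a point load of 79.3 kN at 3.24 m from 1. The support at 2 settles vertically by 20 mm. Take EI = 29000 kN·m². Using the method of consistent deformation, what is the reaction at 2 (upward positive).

R_2 = 8.254 kN

Release the roller at 2. Primary structure: cantilever fixed at 1.
Downward deflection at the released point 2 due to the loads:
  point load 79.3 at a = 3.24: Pa²(3L − a)/(6EI) = 4046/EI
Tip deflection under a unit load at 2: L³/(3EI) = 419.9/EI.
With EI = 29000 kN·m²: δ_0 = 0.13951 m and δ_{22} = 0.014479 m/kN.
Compatibility — the beam at 2 must follow the support down by 0.02 m: δ_0 − R_2·δ_{22} = 0.02, so R_2 = (0.13951 − 0.02)/0.014479 = 8.254 kN.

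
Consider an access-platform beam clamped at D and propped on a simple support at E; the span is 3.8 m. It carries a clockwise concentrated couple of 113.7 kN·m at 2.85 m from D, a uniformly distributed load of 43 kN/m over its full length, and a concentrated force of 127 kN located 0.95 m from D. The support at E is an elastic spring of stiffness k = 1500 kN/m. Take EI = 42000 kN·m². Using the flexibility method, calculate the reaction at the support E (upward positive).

Remove the prop at E; the released (primary) structure is a cantilever built in at D.
Deflection at E on the released cantilever, summing each load's contribution:
  clockwise couple 113.7 at a = 2.85: M₀a(2L − a)/(2EI) = 769.6/EI
  UDL 43: wL⁴/(8EI) = 1121/EI
  point load 127 at a = 0.95: Pa²(3L − a)/(6EI) = 199.6/EI
  δ_0 = 2090/EI
Tip deflection under a unit load at E: L³/(3EI) = 18.29/EI.
With EI = 42000 kN·m²: δ_0 = 0.049762 m and δ_{EE} = 0.000435 m/kN.
Compatibility — the spring shortens by R_E/k under the reaction it provides: δ_0 − R_E·δ_{EE} = R_E/k. With 1/k = 0.000667 m/kN, R_E = δ_0 / (δ_{EE} + 1/k) = 0.049762 / (0.000435 + 0.000667) = 45.15 kN.

R_E = 45.15 kN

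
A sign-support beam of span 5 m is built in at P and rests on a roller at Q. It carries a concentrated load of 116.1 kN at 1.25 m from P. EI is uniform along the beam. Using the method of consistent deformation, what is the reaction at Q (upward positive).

R_Q = 9.977 kN

Take the reaction at Q as the redundant and release it; the primary structure is a cantilever fixed at P.
Downward deflection at the released point Q due to the loads:
  point load 116.1 at a = 1.25: Pa²(3L − a)/(6EI) = 415.7/EI
Flexibility coefficient — unit upward force at Q: δ_{QQ} = L³/(3EI) = 41.67/EI.
The prop prevents deflection at Q: R_Q = δ_0/δ_{QQ} = 415.7/41.67 = 9.977 kN.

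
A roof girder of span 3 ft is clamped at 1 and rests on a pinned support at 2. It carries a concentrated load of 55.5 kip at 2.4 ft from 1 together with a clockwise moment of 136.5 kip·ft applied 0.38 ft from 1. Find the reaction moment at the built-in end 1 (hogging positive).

Release the roller at 2. Primary structure: cantilever fixed at 1.
Downward deflection at the released point 2 due to the loads:
  point load 55.5 at a = 2.4: Pa²(3L − a)/(6EI) = 351.6/EI
  clockwise couple 136.5 at a = 0.38: M₀a(2L − a)/(2EI) = 145.8/EI
  δ_0 = 497.4/EI
Tip deflection under a unit load at 2: L³/(3EI) = 9/EI.
The prop prevents deflection at 2: R_2 = δ_0/δ_{22} = 497.4/9 = 55.27 kip.
Moment equilibrium about 1: M_1 = Σ(load moments about 1) − R_2·L = 269.7 − 55.27×3 = 103.9 kip·ft.

M_1 = 103.9 kip·ft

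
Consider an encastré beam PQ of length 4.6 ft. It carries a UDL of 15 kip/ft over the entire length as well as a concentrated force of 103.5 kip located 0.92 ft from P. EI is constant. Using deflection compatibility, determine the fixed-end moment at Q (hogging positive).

M_Q = 41.69 kip·ft

Release both end moments; the primary structure is a simply-supported span PQ with redundants M_P and M_Q.
End rotations of the released simple span under the applied load (×1/EI):
  at P: UDL 15: wL³/(24EI) = 60.84/EI
  at Q: UDL 15: wL³/(24EI) = 60.84/EI
  at P: point load 103.5 at a = 0.92: Pab(L + b)/(6LEI) = 105.1/EI
  at Q: point load 103.5 at a = 0.92: Pab(L + a)/(6LEI) = 70.08/EI
  θ_P0 = 166/EI,  θ_Q0 = 130.9/EI
Flexibility coefficients: a unit moment at one end gives L/(3EI) there and L/(6EI) at the far end, so f₁₁ = f₂₂ = 1.533/EI and f₁₂ = f₂₁ = 0.7667/EI.
Compatibility — zero rotation at each built-in end:
  1.533 M_P + 0.7667 M_Q = 166
  0.7667 M_P + 1.533 M_Q = 130.9
Solving the pair gives M_P = 87.39 kip·ft and M_Q = 41.69 kip·ft (hogging).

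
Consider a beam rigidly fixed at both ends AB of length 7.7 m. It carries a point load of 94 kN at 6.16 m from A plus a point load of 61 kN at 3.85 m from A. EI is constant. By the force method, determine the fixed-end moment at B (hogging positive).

Release both end moments; the primary structure is a simply-supported span AB with redundants M_A and M_B.
On the primary (simply-supported) span, the end slopes from the loading are:
  at A: point load 94 at a = 6.16: Pab(L + b)/(6LEI) = 178.3/EI
  at B: point load 94 at a = 6.16: Pab(L + a)/(6LEI) = 267.5/EI
  at A: point load 61 at a = 3.85: Pab(L + b)/(6LEI) = 226/EI
  at B: point load 61 at a = 3.85: Pab(L + a)/(6LEI) = 226/EI
  θ_A0 = 404.4/EI,  θ_B0 = 493.6/EI
Flexibility coefficients: a unit moment at one end gives L/(3EI) there and L/(6EI) at the far end, so f₁₁ = f₂₂ = 2.567/EI and f₁₂ = f₂₁ = 1.283/EI.
Compatibility — zero rotation at each built-in end:
  2.567 M_A + 1.283 M_B = 404.4
  1.283 M_A + 2.567 M_B = 493.6
Solving the pair gives M_A = 81.87 kN·m and M_B = 151.4 kN·m (hogging).

M_B = 151.4 kN·m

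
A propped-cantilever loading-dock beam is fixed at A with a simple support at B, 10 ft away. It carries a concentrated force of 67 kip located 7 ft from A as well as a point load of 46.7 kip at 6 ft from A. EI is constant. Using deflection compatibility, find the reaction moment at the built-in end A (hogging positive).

M_A = 169.9 kip·ft

Take the reaction at B as the redundant and release it; the primary structure is a cantilever fixed at A.
Free-end deflection of the primary structure under the applied loading (downward +):
  point load 67 at a = 7: Pa²(3L − a)/(6EI) = 12585/EI
  point load 46.7 at a = 6: Pa²(3L − a)/(6EI) = 6725/EI
  δ_0 = 19310/EI
Flexibility coefficient — unit upward force at B: δ_{BB} = L³/(3EI) = 333.3/EI.
Compatibility at B: δ_0 − R_B·δ_{BB} = 0, so R_B = 19310/333.3 = 57.93 kip.
Moment equilibrium about A: M_A = Σ(load moments about A) − R_B·L = 749.2 − 57.93×10 = 169.9 kip·ft.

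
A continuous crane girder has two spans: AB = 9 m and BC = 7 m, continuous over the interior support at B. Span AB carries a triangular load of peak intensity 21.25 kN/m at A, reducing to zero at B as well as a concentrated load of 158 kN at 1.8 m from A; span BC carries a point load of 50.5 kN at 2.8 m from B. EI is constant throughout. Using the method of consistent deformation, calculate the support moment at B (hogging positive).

Take M_B as the redundant. Released structure: two simple spans AB and BC with a hinge at B.
Rotations at B on the released spans (each span's end-slope, ×1/EI):
  span AB: triangular load, peak 21.25: 7w₀L³/(360EI) = 301.2/EI
  span AB: point load 158 at a = 1.8: Pab(L + a)/(6LEI) = 409.5/EI
  span BC: point load 50.5 at a = 2.8: Pab(L + b)/(6LEI) = 158.4/EI
  relative rotation θ_0 = (710.8 + 158.4)/EI = 869.1/EI
A unit hogging moment at B produces rotation L₁/(3EI) + L₂/(3EI) = 5.333/EI.
Compatibility: M_B·(L₁+L₂)/(3EI) = θ_0, giving M_B = 163 kN·m (hogging).

M_B = 163 kN·m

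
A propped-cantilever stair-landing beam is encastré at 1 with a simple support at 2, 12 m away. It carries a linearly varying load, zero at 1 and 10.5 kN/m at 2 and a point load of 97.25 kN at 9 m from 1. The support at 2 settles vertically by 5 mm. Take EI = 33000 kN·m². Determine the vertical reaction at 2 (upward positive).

Remove the prop at 2; the released (primary) structure is a cantilever built in at 1.
Primary-structure tip deflection at 2 by superposition:
  triangular load, peak 10.5 at the free end: 11w₀L⁴/(120EI) = 19958/EI
  point load 97.25 at a = 9: Pa²(3L − a)/(6EI) = 35448/EI
  δ_0 = 55406/EI
Tip deflection under a unit load at 2: L³/(3EI) = 576/EI.
With EI = 33000 kN·m²: δ_0 = 1.679 m and δ_{22} = 0.017455 m/kN.
Compatibility — the beam at 2 must follow the support down by 0.005 m: δ_0 − R_2·δ_{22} = 0.005, so R_2 = (1.679 − 0.005)/0.017455 = 95.9 kN.

R_2 = 95.9 kN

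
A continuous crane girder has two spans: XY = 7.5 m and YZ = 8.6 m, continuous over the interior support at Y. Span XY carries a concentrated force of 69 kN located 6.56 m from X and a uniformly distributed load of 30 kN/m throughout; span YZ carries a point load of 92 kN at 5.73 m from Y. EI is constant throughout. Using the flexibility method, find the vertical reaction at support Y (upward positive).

Release continuity at Y by inserting a hinge; the redundant is the internal moment M_Y. The primary structure is two simply-supported spans XY and YZ.
Discontinuity in slope at Y on the released structure — sum the simple-span end rotations:
  span XY: point load 69 at a = 6.56: Pab(L + a)/(6LEI) = 132.9/EI
  span XY: UDL 30: wL³/(24EI) = 527.3/EI
  span YZ: point load 92 at a = 5.73: Pab(L + b)/(6LEI) = 336.3/EI
  relative rotation θ_0 = (660.3 + 336.3)/EI = 996.6/EI
A unit hogging moment at Y produces rotation L₁/(3EI) + L₂/(3EI) = 5.367/EI.
Slope continuity at Y: θ_0 = M_Y·5.367/EI, so M_Y = 996.6/5.367 = 185.7 kN·m (hogging).
Span XY, ΣM about X with M_Y applied at Y: R_Y^{XY}·7.5 = 1296 + 185.7, so R_Y^{XY} = 197.6 kN and R_X = 294 − 197.6 = 96.39 kN.
Span YZ, ΣM about Z: R_Y^{YZ}·8.6 = 264 + 185.7, so R_Y^{YZ} = 52.3 kN and R_Z = 92 − 52.3 = 39.7 kN.
R_Y = 197.6 + 52.3 = 249.9 kN.

R_Y = 249.9 kN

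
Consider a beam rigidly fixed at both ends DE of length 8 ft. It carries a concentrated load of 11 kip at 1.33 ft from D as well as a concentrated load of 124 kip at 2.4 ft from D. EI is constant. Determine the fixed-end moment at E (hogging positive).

Take the two fixed-end moments M_D, M_E as redundants; the released structure is the simple span DE.
End rotations of the released simple span under the applied load (×1/EI):
  at D: point load 11 at a = 1.33: Pab(L + b)/(6LEI) = 29.82/EI
  at E: point load 11 at a = 1.33: Pab(L + a)/(6LEI) = 18.97/EI
  at D: point load 124 at a = 2.4: Pab(L + b)/(6LEI) = 472.2/EI
  at E: point load 124 at a = 2.4: Pab(L + a)/(6LEI) = 361.1/EI
  θ_D0 = 502/EI,  θ_E0 = 380.1/EI
Flexibility coefficients: a unit moment at one end gives L/(3EI) there and L/(6EI) at the far end, so f₁₁ = f₂₂ = 2.667/EI and f₁₂ = f₂₁ = 1.333/EI.
Compatibility — zero rotation at each built-in end:
  2.667 M_D + 1.333 M_E = 502
  1.333 M_D + 2.667 M_E = 380.1
Solving the pair gives M_D = 156 kip·ft and M_E = 64.52 kip·ft (hogging).

M_E = 64.52 kip·ft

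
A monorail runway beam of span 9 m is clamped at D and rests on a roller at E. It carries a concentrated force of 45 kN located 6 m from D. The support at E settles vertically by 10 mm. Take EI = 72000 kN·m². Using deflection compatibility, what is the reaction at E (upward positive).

R_E = 20.37 kN

Take the reaction at E as the redundant and release it; the primary structure is a cantilever fixed at D.
Downward deflection at the released point E due to the loads:
  point load 45 at a = 6: Pa²(3L − a)/(6EI) = 5670/EI
Tip deflection under a unit load at E: L³/(3EI) = 243/EI.
With EI = 72000 kN·m²: δ_0 = 0.07875 m and δ_{EE} = 0.003375 m/kN.
Compatibility — the beam at E must follow the support down by 0.01 m: δ_0 − R_E·δ_{EE} = 0.01, so R_E = (0.07875 − 0.01)/0.003375 = 20.37 kN.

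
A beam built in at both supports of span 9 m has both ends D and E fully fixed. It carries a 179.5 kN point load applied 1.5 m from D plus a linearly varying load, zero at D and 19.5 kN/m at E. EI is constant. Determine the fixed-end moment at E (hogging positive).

Release both end moments; the primary structure is a simply-supported span DE with redundants M_D and M_E.
End rotations of the released simple span under the applied load (×1/EI):
  at D: point load 179.5 at a = 1.5: Pab(L + b)/(6LEI) = 617/EI
  at E: point load 179.5 at a = 1.5: Pab(L + a)/(6LEI) = 392.7/EI
  at D: triangular load, peak 19.5: 7w₀L³/(360EI) = 276.4/EI
  at E: triangular load, peak 19.5: w₀L³/(45EI) = 315.9/EI
  θ_D0 = 893.4/EI,  θ_E0 = 708.6/EI
Flexibility coefficients: a unit moment at one end gives L/(3EI) there and L/(6EI) at the far end, so f₁₁ = f₂₂ = 3/EI and f₁₂ = f₂₁ = 1.5/EI.
Compatibility — zero rotation at each built-in end:
  3 M_D + 1.5 M_E = 893.4
  1.5 M_D + 3 M_E = 708.6
Solving the pair gives M_D = 239.6 kN·m and M_E = 116.4 kN·m (hogging).

M_E = 116.4 kN·m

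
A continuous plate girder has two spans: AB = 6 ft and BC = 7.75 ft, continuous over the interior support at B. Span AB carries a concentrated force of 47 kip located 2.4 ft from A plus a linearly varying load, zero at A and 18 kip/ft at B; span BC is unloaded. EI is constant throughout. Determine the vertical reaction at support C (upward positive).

R_C = -5.1 kip

Release continuity at B by inserting a hinge; the redundant is the internal moment M_B. The primary structure is two simply-supported spans AB and BC.
End slopes at the hinge B, treating each span as simply supported:
  span AB: point load 47 at a = 2.4: Pab(L + a)/(6LEI) = 94.75/EI
  span AB: triangular load, peak 18: w₀L³/(45EI) = 86.4/EI
  relative rotation θ_0 = (181.2 + 0)/EI = 181.2/EI
A unit hogging moment at B produces rotation L₁/(3EI) + L₂/(3EI) = 4.583/EI.
Compatibility: M_B·(L₁+L₂)/(3EI) = θ_0, giving M_B = 39.52 kip·ft (hogging).
Span BC, ΣM about C: R_B^{BC}·7.75 = 0 + 39.52, so R_B^{BC} = 5.1 kip and R_C = 0 − 5.1 = -5.1 kip.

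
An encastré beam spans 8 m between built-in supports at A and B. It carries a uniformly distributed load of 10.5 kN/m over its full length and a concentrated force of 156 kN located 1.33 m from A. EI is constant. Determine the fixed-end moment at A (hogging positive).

M_A = 200.2 kN·m

Release both end moments; the primary structure is a simply-supported span AB with redundants M_A and M_B.
On the primary (simply-supported) span, the end slopes from the loading are:
  at A: UDL 10.5: wL³/(24EI) = 224/EI
  at B: UDL 10.5: wL³/(24EI) = 224/EI
  at A: point load 156 at a = 1.33: Pab(L + b)/(6LEI) = 423/EI
  at B: point load 156 at a = 1.33: Pab(L + a)/(6LEI) = 269/EI
  θ_A0 = 647/EI,  θ_B0 = 493/EI
Flexibility coefficients: a unit moment at one end gives L/(3EI) there and L/(6EI) at the far end, so f₁₁ = f₂₂ = 2.667/EI and f₁₂ = f₂₁ = 1.333/EI.
Compatibility — zero rotation at each built-in end:
  2.667 M_A + 1.333 M_B = 647
  1.333 M_A + 2.667 M_B = 493
Solving the pair gives M_A = 200.2 kN·m and M_B = 84.76 kN·m (hogging).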